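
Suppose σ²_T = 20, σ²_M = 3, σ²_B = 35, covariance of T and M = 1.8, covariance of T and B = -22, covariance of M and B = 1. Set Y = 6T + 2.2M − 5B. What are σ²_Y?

σ²_Y = a²·σ²_T + b²·σ²_M + c²·σ²_B + 2ab·covariance of T and M + 2ac·covariance of T and B + 2bc·covariance of M and B, with a = 6, b = 2.2, c = -5.
= 720 + 14.52 + 875 + 47.52 + 1320 + (-22)
= 2955.04.

σ²_Y = 2955.04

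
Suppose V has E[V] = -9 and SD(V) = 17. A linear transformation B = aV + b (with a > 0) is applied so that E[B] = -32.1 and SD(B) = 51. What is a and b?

a = 3, b = -5.1

SD(B) = a·SD(V) (a > 0), so a = 51/17 = 3.
E[B] = a·E[V] + b, so b = -32.1 − 3·(-9) = -5.1.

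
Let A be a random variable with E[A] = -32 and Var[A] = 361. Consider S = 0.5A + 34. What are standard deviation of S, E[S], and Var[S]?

standard deviation of S = 9.5, E[S] = 18, Var[S] = 90.25

S = 0.5A + 34 is linear with a = 0.5, b = 34.
standard deviation of A = √361 = 19.
standard deviation of S = |a|·standard deviation of A = |0.5|·19 = 9.5.
E[S] = a·E[A] + b = 0.5·(-32) + 34 = 18.
Var[S] = a²·Var[A] = 0.5²·361 = 90.25 (the additive constant 34 does not affect variance).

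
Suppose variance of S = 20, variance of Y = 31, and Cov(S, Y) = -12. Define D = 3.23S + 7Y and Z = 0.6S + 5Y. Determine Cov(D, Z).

Cov(D, Z) = 879.56

By bilinearity, Cov(D, Z) = ac·variance of S + bd·variance of Y + (ad+bc)·Cov(S, Y), with a=3.23, b=7, c=0.6, d=5.
ac·variance of S = 3.23·0.6·20 = 38.76
bd·variance of Y = 7·5·31 = 1085
(ad+bc)·Cov(S, Y) = (20.35)·(-12) = -244.2
Cov(D, Z) = 38.76 + 1085 + (-244.2) = 879.56.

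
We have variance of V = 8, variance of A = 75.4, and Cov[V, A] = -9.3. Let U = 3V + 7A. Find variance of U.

variance of U = a²·variance of V + b²·variance of A + 2ab·Cov[V, A] with a = 3, b = 7.
= 3²·8 + 7²·75.4 + 2·3·7·(-9.3)
= 72 + 3694.6 + (-390.6) = 3376.

variance of U = 3376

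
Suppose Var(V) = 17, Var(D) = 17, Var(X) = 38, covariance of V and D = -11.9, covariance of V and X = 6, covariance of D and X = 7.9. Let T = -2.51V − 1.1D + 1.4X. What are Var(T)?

Var(T) = a²·Var(V) + b²·Var(D) + c²·Var(X) + 2ab·covariance of V and D + 2ac·covariance of V and X + 2bc·covariance of D and X, with a = -2.51, b = -1.1, c = 1.4.
= 107.1017 + 20.57 + 74.48 + (-65.7118) + (-42.168) + (-24.332)
= 69.9399.

Var(T) = 69.9399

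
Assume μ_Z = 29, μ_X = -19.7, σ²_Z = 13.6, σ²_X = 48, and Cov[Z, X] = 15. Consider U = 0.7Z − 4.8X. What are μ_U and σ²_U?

μ_U = 0.7·μ_Z + (-4.8)·μ_X = 0.7·29 + (-4.8)·(-19.7) = 114.86.
σ²_U = a²·σ²_Z + b²·σ²_X + 2ab·Cov[Z, X] with a = 0.7, b = -4.8.
= 0.7²·13.6 + (-4.8)²·48 + 2·0.7·(-4.8)·15
= 6.664 + 1105.92 + (-100.8) = 1011.784.

μ_U = 114.86, σ²_U = 1011.784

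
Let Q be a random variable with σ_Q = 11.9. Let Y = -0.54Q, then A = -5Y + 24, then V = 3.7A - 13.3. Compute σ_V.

σ_V = 118.881

σ_Y = |-0.54|·11.9 = 6.426.
σ_A = |-5|·6.426 = 32.13.
σ_V = |3.7|·32.13 = 118.881.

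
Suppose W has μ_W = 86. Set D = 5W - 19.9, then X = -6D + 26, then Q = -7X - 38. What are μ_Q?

μ_D = 5·86 + (-19.9) = 410.1.
μ_X = (-6)·410.1 + 26 = -2434.6.
μ_Q = (-7)·(-2434.6) + (-38) = 17004.2.

μ_Q = 17004.2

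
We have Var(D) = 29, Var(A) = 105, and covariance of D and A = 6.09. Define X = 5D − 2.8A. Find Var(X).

Var(X) = a²·Var(D) + b²·Var(A) + 2ab·covariance of D and A with a = 5, b = -2.8.
= 5²·29 + (-2.8)²·105 + 2·5·(-2.8)·6.09
= 725 + 823.2 + (-170.52) = 1377.68.

Var(X) = 1377.68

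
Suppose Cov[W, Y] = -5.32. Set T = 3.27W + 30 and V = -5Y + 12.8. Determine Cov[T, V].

Cov[T, V] = a·c·Cov[W, Y] = 3.27·(-5)·(-5.32) = 86.982. Additive constants drop out.

Cov[T, V] = 86.982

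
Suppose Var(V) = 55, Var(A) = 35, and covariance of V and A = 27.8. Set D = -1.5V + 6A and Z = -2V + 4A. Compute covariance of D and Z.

By bilinearity, covariance of D and Z = ac·Var(V) + bd·Var(A) + (ad+bc)·covariance of V and A, with a=-1.5, b=6, c=-2, d=4.
ac·Var(V) = (-1.5)·(-2)·55 = 165
bd·Var(A) = 6·4·35 = 840
(ad+bc)·covariance of V and A = (-18)·27.8 = -500.4
covariance of D and Z = 165 + 840 + (-500.4) = 504.6.

covariance of D and Z = 504.6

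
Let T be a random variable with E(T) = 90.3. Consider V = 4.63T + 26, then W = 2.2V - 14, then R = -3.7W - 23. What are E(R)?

E(V) = 4.63·90.3 + 26 = 444.089.
E(W) = 2.2·444.089 + (-14) = 962.9958.
E(R) = (-3.7)·962.9958 + (-23) = -3586.08446.

E(R) = -3586.08446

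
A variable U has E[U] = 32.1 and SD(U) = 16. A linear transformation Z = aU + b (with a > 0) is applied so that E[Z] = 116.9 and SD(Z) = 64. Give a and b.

SD(Z) = a·SD(U) (a > 0), so a = 64/16 = 4.
E[Z] = a·E[U] + b, so b = 116.9 − 4·32.1 = -11.5.

a = 4, b = -11.5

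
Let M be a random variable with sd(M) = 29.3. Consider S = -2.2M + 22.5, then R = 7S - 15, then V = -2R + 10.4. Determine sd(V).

sd(S) = |-2.2|·29.3 = 64.46.
sd(R) = |7|·64.46 = 451.22.
sd(V) = |-2|·451.22 = 902.44.

sd(V) = 902.44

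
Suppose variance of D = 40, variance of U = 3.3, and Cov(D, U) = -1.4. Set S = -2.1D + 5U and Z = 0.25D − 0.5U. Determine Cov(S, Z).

By bilinearity, Cov(S, Z) = ac·variance of D + bd·variance of U + (ad+bc)·Cov(D, U), with a=-2.1, b=5, c=0.25, d=-0.5.
ac·variance of D = (-2.1)·0.25·40 = -21
bd·variance of U = 5·(-0.5)·3.3 = -8.25
(ad+bc)·Cov(D, U) = (2.3)·(-1.4) = -3.22
Cov(S, Z) = -21 + (-8.25) + (-3.22) = -32.47.

Cov(S, Z) = -32.47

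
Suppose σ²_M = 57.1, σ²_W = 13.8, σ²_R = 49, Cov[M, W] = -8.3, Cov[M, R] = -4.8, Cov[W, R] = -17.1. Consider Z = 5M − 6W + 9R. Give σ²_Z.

σ²_Z = 7806.1

σ²_Z = a²·σ²_M + b²·σ²_W + c²·σ²_R + 2ab·Cov[M, W] + 2ac·Cov[M, R] + 2bc·Cov[W, R], with a = 5, b = -6, c = 9.
= 1427.5 + 496.8 + 3969 + 498 + (-432) + 1846.8
= 7806.1.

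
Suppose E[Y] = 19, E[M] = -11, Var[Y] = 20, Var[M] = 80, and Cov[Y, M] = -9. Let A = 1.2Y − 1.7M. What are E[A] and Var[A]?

E[A] = 41.5, Var[A] = 296.72

E[A] = 1.2·E[Y] + (-1.7)·E[M] = 1.2·19 + (-1.7)·(-11) = 41.5.
Var[A] = a²·Var[Y] + b²·Var[M] + 2ab·Cov[Y, M] with a = 1.2, b = -1.7.
= 1.2²·20 + (-1.7)²·80 + 2·1.2·(-1.7)·(-9)
= 28.8 + 231.2 + 36.72 = 296.72.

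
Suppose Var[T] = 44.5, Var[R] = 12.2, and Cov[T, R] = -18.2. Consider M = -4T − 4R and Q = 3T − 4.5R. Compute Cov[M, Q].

By bilinearity, Cov[M, Q] = ac·Var[T] + bd·Var[R] + (ad+bc)·Cov[T, R], with a=-4, b=-4, c=3, d=-4.5.
ac·Var[T] = (-4)·3·44.5 = -534
bd·Var[R] = (-4)·(-4.5)·12.2 = 219.6
(ad+bc)·Cov[T, R] = (6)·(-18.2) = -109.2
Cov[M, Q] = -534 + 219.6 + (-109.2) = -423.6.

Cov[M, Q] = -423.6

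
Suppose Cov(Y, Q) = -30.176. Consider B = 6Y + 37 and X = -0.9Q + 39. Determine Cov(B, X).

Cov(B, X) = a·c·Cov(Y, Q) = 6·(-0.9)·(-30.176) = 162.9504. Additive constants drop out.

Cov(B, X) = 162.9504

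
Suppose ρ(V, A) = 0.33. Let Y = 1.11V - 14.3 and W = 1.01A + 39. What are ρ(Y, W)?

ρ(Y, W) = 0.33

Linear rescalings preserve correlation up to sign; here the slopes 1.11 and 1.01 have the same sign, so ρ(Y, W) = ρ(V, A) = 0.33.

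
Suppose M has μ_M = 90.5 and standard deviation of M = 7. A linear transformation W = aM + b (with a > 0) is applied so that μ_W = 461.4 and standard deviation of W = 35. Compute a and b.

standard deviation of W = a·standard deviation of M (a > 0), so a = 35/7 = 5.
μ_W = a·μ_M + b, so b = 461.4 − 5·90.5 = 8.9.

a = 5, b = 8.9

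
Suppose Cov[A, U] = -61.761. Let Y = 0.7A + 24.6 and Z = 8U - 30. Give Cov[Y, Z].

Cov[Y, Z] = -345.8616

Cov[Y, Z] = a·c·Cov[A, U] = 0.7·8·(-61.761) = -345.8616. Additive constants drop out.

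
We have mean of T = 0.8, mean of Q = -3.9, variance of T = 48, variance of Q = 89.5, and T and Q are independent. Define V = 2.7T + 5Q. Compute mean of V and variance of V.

mean of V = 2.7·mean of T + 5·mean of Q = 2.7·0.8 + 5·(-3.9) = -17.34.
variance of V = a²·variance of T + b²·variance of Q + 2ab·Cov(T, Q) with a = 2.7, b = 5.
Independence gives Cov(T, Q) = 0.
= 2.7²·48 + 5²·89.5 + 2·2.7·5·0
= 349.92 + 2237.5 + 0 = 2587.42.

mean of V = -17.34, variance of V = 2587.42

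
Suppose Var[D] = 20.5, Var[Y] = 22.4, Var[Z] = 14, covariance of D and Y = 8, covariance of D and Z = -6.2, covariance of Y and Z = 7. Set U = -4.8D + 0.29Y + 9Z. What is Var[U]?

Var[U] = a²·Var[D] + b²·Var[Y] + c²·Var[Z] + 2ab·covariance of D and Y + 2ac·covariance of D and Z + 2bc·covariance of Y and Z, with a = -4.8, b = 0.29, c = 9.
= 472.32 + 1.88384 + 1134 + (-22.272) + 535.68 + 36.54
= 2158.15184.

Var[U] = 2158.15184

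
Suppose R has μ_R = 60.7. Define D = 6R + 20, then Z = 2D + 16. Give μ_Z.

μ_Z = 784.4

μ_D = 6·60.7 + 20 = 384.2.
μ_Z = 2·384.2 + 16 = 784.4.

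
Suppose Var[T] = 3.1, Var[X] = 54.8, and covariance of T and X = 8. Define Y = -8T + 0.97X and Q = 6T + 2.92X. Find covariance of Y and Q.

covariance of Y and Q = -133.90448

By bilinearity, covariance of Y and Q = ac·Var[T] + bd·Var[X] + (ad+bc)·covariance of T and X, with a=-8, b=0.97, c=6, d=2.92.
ac·Var[T] = (-8)·6·3.1 = -148.8
bd·Var[X] = 0.97·2.92·54.8 = 155.21552
(ad+bc)·covariance of T and X = (-17.54)·8 = -140.32
covariance of Y and Q = -148.8 + 155.21552 + (-140.32) = -133.90448.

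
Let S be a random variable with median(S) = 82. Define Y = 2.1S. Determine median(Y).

median(Y) = 172.2

A linear map preserves order up to sign, so median(Y) = a·median(S) + b = 2.1·82 = 172.2.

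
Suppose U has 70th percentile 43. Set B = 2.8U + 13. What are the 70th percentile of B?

Since a = 2.8 > 0 the transformation is increasing, so the 70th percentile of B = a·(P_{70} of U) + b = 2.8·43 + 13 = 133.4.

70th percentile of B = 133.4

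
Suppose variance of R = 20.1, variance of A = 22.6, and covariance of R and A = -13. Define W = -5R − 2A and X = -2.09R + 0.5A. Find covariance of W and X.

By bilinearity, covariance of W and X = ac·variance of R + bd·variance of A + (ad+bc)·covariance of R and A, with a=-5, b=-2, c=-2.09, d=0.5.
ac·variance of R = (-5)·(-2.09)·20.1 = 210.045
bd·variance of A = (-2)·0.5·22.6 = -22.6
(ad+bc)·covariance of R and A = (1.68)·(-13) = -21.84
covariance of W and X = 210.045 + (-22.6) + (-21.84) = 165.605.

covariance of W and X = 165.605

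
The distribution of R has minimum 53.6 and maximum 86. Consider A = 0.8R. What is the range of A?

Range(A) = 25.92

Range of R = 86 − 53.6 = 32.4.
Range(A) = |a|·Range(R) = |0.8|·32.4 = 25.92.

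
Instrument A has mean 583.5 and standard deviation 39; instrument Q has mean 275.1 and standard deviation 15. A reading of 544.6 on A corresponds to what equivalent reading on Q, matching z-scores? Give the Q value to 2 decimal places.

z = (544.6 − 583.5)/39 ≈ -0.9974.
Q = 275.1 + z·15 = 275.1 + (544.6 − 583.5)·15/39 ≈ 260.14.

Q = 260.14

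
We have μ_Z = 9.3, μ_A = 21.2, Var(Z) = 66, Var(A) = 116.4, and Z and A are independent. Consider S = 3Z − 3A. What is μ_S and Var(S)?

μ_S = -35.7, Var(S) = 1641.6

μ_S = 3·μ_Z + (-3)·μ_A = 3·9.3 + (-3)·21.2 = -35.7.
Var(S) = a²·Var(Z) + b²·Var(A) + 2ab·Cov[Z, A] with a = 3, b = -3.
Independence gives Cov[Z, A] = 0.
= 3²·66 + (-3)²·116.4 + 2·3·(-3)·0
= 594 + 1047.6 + 0 = 1641.6.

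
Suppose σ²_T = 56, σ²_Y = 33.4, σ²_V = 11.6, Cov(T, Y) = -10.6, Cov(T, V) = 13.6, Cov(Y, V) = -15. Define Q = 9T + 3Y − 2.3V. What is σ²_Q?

σ²_Q = 3969.524

σ²_Q = a²·σ²_T + b²·σ²_Y + c²·σ²_V + 2ab·Cov(T, Y) + 2ac·Cov(T, V) + 2bc·Cov(Y, V), with a = 9, b = 3, c = -2.3.
= 4536 + 300.6 + 61.364 + (-572.4) + (-563.04) + 207
= 3969.524.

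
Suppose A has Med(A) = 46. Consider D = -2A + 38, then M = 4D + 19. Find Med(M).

Med(M) = -197

Med(D) = (-2)·46 + 38 = -54.
Med(M) = 4·(-54) + 19 = -197.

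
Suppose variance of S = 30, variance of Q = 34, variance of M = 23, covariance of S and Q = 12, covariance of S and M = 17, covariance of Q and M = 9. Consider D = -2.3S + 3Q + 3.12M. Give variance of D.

variance of D = a²·variance of S + b²·variance of Q + c²·variance of M + 2ab·covariance of S and Q + 2ac·covariance of S and M + 2bc·covariance of Q and M, with a = -2.3, b = 3, c = 3.12.
= 158.7 + 306 + 223.8912 + (-165.6) + (-243.984) + 168.48
= 447.4872.

variance of D = 447.4872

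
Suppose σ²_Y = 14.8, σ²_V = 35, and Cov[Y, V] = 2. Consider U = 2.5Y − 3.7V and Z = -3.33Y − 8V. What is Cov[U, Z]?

By bilinearity, Cov[U, Z] = ac·σ²_Y + bd·σ²_V + (ad+bc)·Cov[Y, V], with a=2.5, b=-3.7, c=-3.33, d=-8.
ac·σ²_Y = 2.5·(-3.33)·14.8 = -123.21
bd·σ²_V = (-3.7)·(-8)·35 = 1036
(ad+bc)·Cov[Y, V] = (-7.679)·2 = -15.358
Cov[U, Z] = -123.21 + 1036 + (-15.358) = 897.432.

Cov[U, Z] = 897.432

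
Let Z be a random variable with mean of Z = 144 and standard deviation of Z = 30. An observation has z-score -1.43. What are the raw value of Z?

Z = 101.1

Z = mean of Z + z·standard deviation of Z = 144 + (-1.43)·30 = 101.1.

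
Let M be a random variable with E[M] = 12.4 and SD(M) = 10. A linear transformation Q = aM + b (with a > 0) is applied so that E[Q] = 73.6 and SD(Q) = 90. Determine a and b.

a = 9, b = -38

SD(Q) = a·SD(M) (a > 0), so a = 90/10 = 9.
E[Q] = a·E[M] + b, so b = 73.6 − 9·12.4 = -38.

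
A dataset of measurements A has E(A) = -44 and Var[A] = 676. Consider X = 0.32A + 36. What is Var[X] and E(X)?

X = 0.32A + 36 is linear with a = 0.32, b = 36.
Var[X] = a²·Var[A] = 0.32²·676 = 69.2224 (the additive constant 36 does not affect variance).
E(X) = a·E(A) + b = 0.32·(-44) + 36 = 21.92.

Var[X] = 69.2224, E(X) = 21.92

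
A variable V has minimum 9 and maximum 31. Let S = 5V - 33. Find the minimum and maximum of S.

a = 5 > 0, so min(S) = a·min(V)+b = 5·9 + (-33) = 12 and max(S) = 5·31 + (-33) = 122.

min(S) = 12, max(S) = 122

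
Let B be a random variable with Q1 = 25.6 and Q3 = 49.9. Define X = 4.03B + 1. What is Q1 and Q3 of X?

a = 4.03 > 0: Q1(X) = a·Q1(B)+b = 104.168, Q3(X) = a·Q3(B)+b = 202.097.

Q1(X) = 104.168, Q3(X) = 202.097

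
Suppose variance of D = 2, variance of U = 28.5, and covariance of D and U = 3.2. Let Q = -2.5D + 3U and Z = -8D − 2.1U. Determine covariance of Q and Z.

By bilinearity, covariance of Q and Z = ac·variance of D + bd·variance of U + (ad+bc)·covariance of D and U, with a=-2.5, b=3, c=-8, d=-2.1.
ac·variance of D = (-2.5)·(-8)·2 = 40
bd·variance of U = 3·(-2.1)·28.5 = -179.55
(ad+bc)·covariance of D and U = (-18.75)·3.2 = -60
covariance of Q and Z = 40 + (-179.55) + (-60) = -199.55.

covariance of Q and Z = -199.55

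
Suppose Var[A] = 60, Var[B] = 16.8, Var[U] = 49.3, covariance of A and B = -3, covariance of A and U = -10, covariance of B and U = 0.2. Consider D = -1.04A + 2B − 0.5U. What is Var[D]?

Var[D] = 146.101

Var[D] = a²·Var[A] + b²·Var[B] + c²·Var[U] + 2ab·covariance of A and B + 2ac·covariance of A and U + 2bc·covariance of B and U, with a = -1.04, b = 2, c = -0.5.
= 64.896 + 67.2 + 12.325 + 12.48 + (-10.4) + (-0.4)
= 146.101.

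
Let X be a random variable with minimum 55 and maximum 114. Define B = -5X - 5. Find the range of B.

Range of X = 114 − 55 = 59.
Range(B) = |a|·Range(X) = |-5|·59 = 295.

Range(B) = 295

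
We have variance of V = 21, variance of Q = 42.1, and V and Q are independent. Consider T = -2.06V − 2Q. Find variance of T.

variance of T = 257.5156

variance of T = a²·variance of V + b²·variance of Q + 2ab·covariance of V and Q with a = -2.06, b = -2.
Independence gives covariance of V and Q = 0.
= (-2.06)²·21 + (-2)²·42.1 + 2·(-2.06)·(-2)·0
= 89.1156 + 168.4 + 0 = 257.5156.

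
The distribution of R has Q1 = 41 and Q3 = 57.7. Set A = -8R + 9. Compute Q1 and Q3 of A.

a = -8 < 0 reverses order: Q1(A) comes from Q3(R), Q3(A) from Q1(R).
Q1(A) = (-8)·57.7 + 9 = -452.6; Q3(A) = (-8)·41 + 9 = -319.

Q1(A) = -452.6, Q3(A) = -319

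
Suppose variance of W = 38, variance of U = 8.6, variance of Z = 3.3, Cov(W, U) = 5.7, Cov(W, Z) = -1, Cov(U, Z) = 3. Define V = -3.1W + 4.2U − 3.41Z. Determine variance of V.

variance of V = 299.75473

variance of V = a²·variance of W + b²·variance of U + c²·variance of Z + 2ab·Cov(W, U) + 2ac·Cov(W, Z) + 2bc·Cov(U, Z), with a = -3.1, b = 4.2, c = -3.41.
= 365.18 + 151.704 + 38.37273 + (-148.428) + (-21.142) + (-85.932)
= 299.75473.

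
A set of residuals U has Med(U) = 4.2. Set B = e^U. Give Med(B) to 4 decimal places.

Med(B) = 66.6863

e^U is monotone on this domain, so Med(B) = exp(4.2) ≈ 66.6863.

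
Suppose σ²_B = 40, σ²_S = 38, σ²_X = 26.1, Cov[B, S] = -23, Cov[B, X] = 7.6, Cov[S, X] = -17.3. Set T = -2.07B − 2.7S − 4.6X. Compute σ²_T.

σ²_T = 458.6004

σ²_T = a²·σ²_B + b²·σ²_S + c²·σ²_X + 2ab·Cov[B, S] + 2ac·Cov[B, X] + 2bc·Cov[S, X], with a = -2.07, b = -2.7, c = -4.6.
= 171.396 + 277.02 + 552.276 + (-257.094) + 144.7344 + (-429.732)
= 458.6004.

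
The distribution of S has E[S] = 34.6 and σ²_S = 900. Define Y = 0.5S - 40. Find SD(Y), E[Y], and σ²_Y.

Y = 0.5S - 40 is linear with a = 0.5, b = -40.
SD(S) = √900 = 30.
SD(Y) = |a|·SD(S) = |0.5|·30 = 15.
E[Y] = a·E[S] + b = 0.5·34.6 + (-40) = -22.7.
σ²_Y = a²·σ²_S = 0.5²·900 = 225 (the additive constant -40 does not affect variance).

SD(Y) = 15, E[Y] = -22.7, σ²_Y = 225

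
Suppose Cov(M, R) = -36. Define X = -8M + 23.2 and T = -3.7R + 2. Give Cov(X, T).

Cov(X, T) = a·c·Cov(M, R) = (-8)·(-3.7)·(-36) = -1065.6. Additive constants drop out.

Cov(X, T) = -1065.6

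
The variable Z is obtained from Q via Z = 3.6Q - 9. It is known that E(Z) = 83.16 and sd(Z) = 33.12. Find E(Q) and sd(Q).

From Z = 3.6Q - 9: E(Z) = a·E(Q) + b, so E(Q) = (E(Z) − b)/a = (83.16 − (-9))/3.6 = 25.6.
sd(Z) = |a|·sd(Q), so sd(Q) = 33.12/|3.6| = 9.2.

E(Q) = 25.6, sd(Q) = 9.2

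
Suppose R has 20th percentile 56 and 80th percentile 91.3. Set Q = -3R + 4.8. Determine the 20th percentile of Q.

Since a = -3 < 0 the transformation is decreasing, reversing order: the 20th percentile of Q corresponds to the 80th percentile of R.
So P_{20}(Q) = a·P_{80}(R) + b = (-3)·91.3 + 4.8 = -269.1.

20th percentile of Q = -269.1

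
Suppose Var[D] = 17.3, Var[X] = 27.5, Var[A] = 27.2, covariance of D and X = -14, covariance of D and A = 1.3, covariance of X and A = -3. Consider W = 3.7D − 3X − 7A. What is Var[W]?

Var[W] = a²·Var[D] + b²·Var[X] + c²·Var[A] + 2ab·covariance of D and X + 2ac·covariance of D and A + 2bc·covariance of X and A, with a = 3.7, b = -3, c = -7.
= 236.837 + 247.5 + 1332.8 + 310.8 + (-67.34) + (-126)
= 1934.597.

Var[W] = 1934.597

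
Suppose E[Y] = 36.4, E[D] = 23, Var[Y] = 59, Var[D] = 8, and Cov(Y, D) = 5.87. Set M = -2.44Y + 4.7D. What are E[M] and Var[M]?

E[M] = 19.284, Var[M] = 393.34808

E[M] = (-2.44)·E[Y] + 4.7·E[D] = (-2.44)·36.4 + 4.7·23 = 19.284.
Var[M] = a²·Var[Y] + b²·Var[D] + 2ab·Cov(Y, D) with a = -2.44, b = 4.7.
= (-2.44)²·59 + 4.7²·8 + 2·(-2.44)·4.7·5.87
= 351.2624 + 176.72 + (-134.63432) = 393.34808.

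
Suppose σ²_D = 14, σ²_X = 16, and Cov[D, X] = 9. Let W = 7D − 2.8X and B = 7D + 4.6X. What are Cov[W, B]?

Cov[W, B] = 593.32

By bilinearity, Cov[W, B] = ac·σ²_D + bd·σ²_X + (ad+bc)·Cov[D, X], with a=7, b=-2.8, c=7, d=4.6.
ac·σ²_D = 7·7·14 = 686
bd·σ²_X = (-2.8)·4.6·16 = -206.08
(ad+bc)·Cov[D, X] = (12.6)·9 = 113.4
Cov[W, B] = 686 + (-206.08) + 113.4 = 593.32.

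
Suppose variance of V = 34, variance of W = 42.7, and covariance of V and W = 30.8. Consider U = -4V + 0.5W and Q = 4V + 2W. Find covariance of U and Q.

covariance of U and Q = -686.1

By bilinearity, covariance of U and Q = ac·variance of V + bd·variance of W + (ad+bc)·covariance of V and W, with a=-4, b=0.5, c=4, d=2.
ac·variance of V = (-4)·4·34 = -544
bd·variance of W = 0.5·2·42.7 = 42.7
(ad+bc)·covariance of V and W = (-6)·30.8 = -184.8
covariance of U and Q = -544 + 42.7 + (-184.8) = -686.1.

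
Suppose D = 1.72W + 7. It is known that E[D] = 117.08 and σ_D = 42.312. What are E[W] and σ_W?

E[W] = 64, σ_W = 24.6

From D = 1.72W + 7: E[D] = a·E[W] + b, so E[W] = (E[D] − b)/a = (117.08 − 7)/1.72 = 64.
σ_D = |a|·σ_W, so σ_W = 42.312/|1.72| = 24.6.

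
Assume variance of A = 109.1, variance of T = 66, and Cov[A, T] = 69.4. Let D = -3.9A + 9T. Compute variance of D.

variance of D = a²·variance of A + b²·variance of T + 2ab·Cov[A, T] with a = -3.9, b = 9.
= (-3.9)²·109.1 + 9²·66 + 2·(-3.9)·9·69.4
= 1659.411 + 5346 + (-4871.88) = 2133.531.

variance of D = 2133.531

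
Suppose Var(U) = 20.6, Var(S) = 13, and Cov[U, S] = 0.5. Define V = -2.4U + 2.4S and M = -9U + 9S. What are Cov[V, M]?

Cov[V, M] = 704.16

By bilinearity, Cov[V, M] = ac·Var(U) + bd·Var(S) + (ad+bc)·Cov[U, S], with a=-2.4, b=2.4, c=-9, d=9.
ac·Var(U) = (-2.4)·(-9)·20.6 = 444.96
bd·Var(S) = 2.4·9·13 = 280.8
(ad+bc)·Cov[U, S] = (-43.2)·0.5 = -21.6
Cov[V, M] = 444.96 + 280.8 + (-21.6) = 704.16.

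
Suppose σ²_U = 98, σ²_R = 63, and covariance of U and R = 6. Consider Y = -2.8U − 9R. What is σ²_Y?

σ²_Y = a²·σ²_U + b²·σ²_R + 2ab·covariance of U and R with a = -2.8, b = -9.
= (-2.8)²·98 + (-9)²·63 + 2·(-2.8)·(-9)·6
= 768.32 + 5103 + 302.4 = 6173.72.

σ²_Y = 6173.72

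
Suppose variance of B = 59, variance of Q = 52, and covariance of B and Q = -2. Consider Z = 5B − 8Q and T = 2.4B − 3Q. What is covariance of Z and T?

covariance of Z and T = 2024.4

By bilinearity, covariance of Z and T = ac·variance of B + bd·variance of Q + (ad+bc)·covariance of B and Q, with a=5, b=-8, c=2.4, d=-3.
ac·variance of B = 5·2.4·59 = 708
bd·variance of Q = (-8)·(-3)·52 = 1248
(ad+bc)·covariance of B and Q = (-34.2)·(-2) = 68.4
covariance of Z and T = 708 + 1248 + 68.4 = 2024.4.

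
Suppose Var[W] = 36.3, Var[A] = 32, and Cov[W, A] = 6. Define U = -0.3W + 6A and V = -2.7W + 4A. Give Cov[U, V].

Cov[U, V] = 693.003

By bilinearity, Cov[U, V] = ac·Var[W] + bd·Var[A] + (ad+bc)·Cov[W, A], with a=-0.3, b=6, c=-2.7, d=4.
ac·Var[W] = (-0.3)·(-2.7)·36.3 = 29.403
bd·Var[A] = 6·4·32 = 768
(ad+bc)·Cov[W, A] = (-17.4)·6 = -104.4
Cov[U, V] = 29.403 + 768 + (-104.4) = 693.003.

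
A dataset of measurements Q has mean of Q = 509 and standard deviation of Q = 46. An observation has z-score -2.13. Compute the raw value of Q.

Q = mean of Q + z·standard deviation of Q = 509 + (-2.13)·46 = 411.02.

Q = 411.02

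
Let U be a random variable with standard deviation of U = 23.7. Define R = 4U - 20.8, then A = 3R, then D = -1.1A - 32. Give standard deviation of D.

standard deviation of D = 312.84

standard deviation of R = |4|·23.7 = 94.8.
standard deviation of A = |3|·94.8 = 284.4.
standard deviation of D = |-1.1|·284.4 = 312.84.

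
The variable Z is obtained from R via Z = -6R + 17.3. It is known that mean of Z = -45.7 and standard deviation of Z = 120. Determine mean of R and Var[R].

From Z = -6R + 17.3: mean of Z = a·mean of R + b, so mean of R = (mean of Z − b)/a = (-45.7 − 17.3)/(-6) = 10.5.
Var[Z] = 120² = 14400.
Var[Z] = a²·Var[R], so Var[R] = 14400/(-6)² = 400.

mean of R = 10.5, Var[R] = 400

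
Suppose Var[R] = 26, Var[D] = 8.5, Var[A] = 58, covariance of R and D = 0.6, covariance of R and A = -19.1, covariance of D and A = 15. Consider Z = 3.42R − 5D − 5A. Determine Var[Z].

Var[Z] = 3349.3064

Var[Z] = a²·Var[R] + b²·Var[D] + c²·Var[A] + 2ab·covariance of R and D + 2ac·covariance of R and A + 2bc·covariance of D and A, with a = 3.42, b = -5, c = -5.
= 304.1064 + 212.5 + 1450 + (-20.52) + 653.22 + 750
= 3349.3064.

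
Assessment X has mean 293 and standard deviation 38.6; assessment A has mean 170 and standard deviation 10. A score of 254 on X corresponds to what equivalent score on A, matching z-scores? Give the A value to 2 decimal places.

z = (254 − 293)/38.6 ≈ -1.0104.
A = 170 + z·10 = 170 + (254 − 293)·10/38.6 ≈ 159.90.

A = 159.90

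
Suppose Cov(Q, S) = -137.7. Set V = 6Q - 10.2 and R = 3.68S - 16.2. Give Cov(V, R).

Cov(V, R) = a·c·Cov(Q, S) = 6·3.68·(-137.7) = -3040.416. Additive constants drop out.

Cov(V, R) = -3040.416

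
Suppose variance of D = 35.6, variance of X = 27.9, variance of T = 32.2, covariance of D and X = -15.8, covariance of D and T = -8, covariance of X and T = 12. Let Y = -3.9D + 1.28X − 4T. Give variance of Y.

variance of Y = a²·variance of D + b²·variance of X + c²·variance of T + 2ab·covariance of D and X + 2ac·covariance of D and T + 2bc·covariance of X and T, with a = -3.9, b = 1.28, c = -4.
= 541.476 + 45.71136 + 515.2 + 157.7472 + (-249.6) + (-122.88)
= 887.65456.

variance of Y = 887.65456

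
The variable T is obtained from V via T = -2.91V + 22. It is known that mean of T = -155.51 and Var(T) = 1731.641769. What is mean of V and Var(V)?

mean of V = 61, Var(V) = 204.49

From T = -2.91V + 22: mean of T = a·mean of V + b, so mean of V = (mean of T − b)/a = (-155.51 − 22)/(-2.91) = 61.
Var(T) = a²·Var(V), so Var(V) = 1731.641769/(-2.91)² = 204.49.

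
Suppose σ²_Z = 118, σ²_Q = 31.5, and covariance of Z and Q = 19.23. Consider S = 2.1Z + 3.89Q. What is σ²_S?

σ²_S = a²·σ²_Z + b²·σ²_Q + 2ab·covariance of Z and Q with a = 2.1, b = 3.89.
= 2.1²·118 + 3.89²·31.5 + 2·2.1·3.89·19.23
= 520.38 + 476.66115 + 314.17974 = 1311.22089.

σ²_S = 1311.22089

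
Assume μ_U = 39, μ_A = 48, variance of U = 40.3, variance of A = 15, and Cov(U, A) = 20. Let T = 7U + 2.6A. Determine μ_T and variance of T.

μ_T = 7·μ_U + 2.6·μ_A = 7·39 + 2.6·48 = 397.8.
variance of T = a²·variance of U + b²·variance of A + 2ab·Cov(U, A) with a = 7, b = 2.6.
= 7²·40.3 + 2.6²·15 + 2·7·2.6·20
= 1974.7 + 101.4 + 728 = 2804.1.

μ_T = 397.8, variance of T = 2804.1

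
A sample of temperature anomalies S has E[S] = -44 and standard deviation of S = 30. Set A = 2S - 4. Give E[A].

A = 2S - 4 is linear with a = 2, b = -4.
E[A] = a·E[S] + b = 2·(-44) + (-4) = -92.

E[A] = -92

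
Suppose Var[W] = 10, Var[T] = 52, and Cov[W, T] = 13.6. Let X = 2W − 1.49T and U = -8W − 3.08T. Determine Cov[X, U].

By bilinearity, Cov[X, U] = ac·Var[W] + bd·Var[T] + (ad+bc)·Cov[W, T], with a=2, b=-1.49, c=-8, d=-3.08.
ac·Var[W] = 2·(-8)·10 = -160
bd·Var[T] = (-1.49)·(-3.08)·52 = 238.6384
(ad+bc)·Cov[W, T] = (5.76)·13.6 = 78.336
Cov[X, U] = -160 + 238.6384 + 78.336 = 156.9744.

Cov[X, U] = 156.9744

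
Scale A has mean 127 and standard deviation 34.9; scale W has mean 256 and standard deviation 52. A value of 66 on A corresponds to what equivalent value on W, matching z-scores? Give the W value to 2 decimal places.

W = 165.11

z = (66 − 127)/34.9 ≈ -1.7479.
W = 256 + z·52 = 256 + (66 − 127)·52/34.9 ≈ 165.11.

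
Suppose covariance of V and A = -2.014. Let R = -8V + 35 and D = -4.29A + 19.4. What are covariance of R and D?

covariance of R and D = a·c·covariance of V and A = (-8)·(-4.29)·(-2.014) = -69.12048. Additive constants drop out.

covariance of R and D = -69.12048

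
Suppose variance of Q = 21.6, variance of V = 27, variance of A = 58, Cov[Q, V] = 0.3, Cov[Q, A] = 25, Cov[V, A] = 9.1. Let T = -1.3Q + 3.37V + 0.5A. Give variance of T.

variance of T = a²·variance of Q + b²·variance of V + c²·variance of A + 2ab·Cov[Q, V] + 2ac·Cov[Q, A] + 2bc·Cov[V, A], with a = -1.3, b = 3.37, c = 0.5.
= 36.504 + 306.6363 + 14.5 + (-2.6286) + (-32.5) + 30.667
= 353.1787.

variance of T = 353.1787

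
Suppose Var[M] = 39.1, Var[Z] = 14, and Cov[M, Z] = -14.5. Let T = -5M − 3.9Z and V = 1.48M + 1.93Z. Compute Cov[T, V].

By bilinearity, Cov[T, V] = ac·Var[M] + bd·Var[Z] + (ad+bc)·Cov[M, Z], with a=-5, b=-3.9, c=1.48, d=1.93.
ac·Var[M] = (-5)·1.48·39.1 = -289.34
bd·Var[Z] = (-3.9)·1.93·14 = -105.378
(ad+bc)·Cov[M, Z] = (-15.422)·(-14.5) = 223.619
Cov[T, V] = -289.34 + (-105.378) + 223.619 = -171.099.

Cov[T, V] = -171.099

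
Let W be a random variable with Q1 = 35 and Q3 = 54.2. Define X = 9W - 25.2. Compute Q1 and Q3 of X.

Q1(X) = 289.8, Q3(X) = 462.6

a = 9 > 0: Q1(X) = a·Q1(W)+b = 289.8, Q3(X) = a·Q3(W)+b = 462.6.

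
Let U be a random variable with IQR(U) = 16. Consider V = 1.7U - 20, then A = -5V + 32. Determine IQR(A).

IQR(V) = |1.7|·16 = 27.2.
IQR(A) = |-5|·27.2 = 136.

IQR(A) = 136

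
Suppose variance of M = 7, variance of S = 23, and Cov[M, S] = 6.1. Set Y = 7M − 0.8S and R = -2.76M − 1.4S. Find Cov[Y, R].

Cov[Y, R] = -155.7912

By bilinearity, Cov[Y, R] = ac·variance of M + bd·variance of S + (ad+bc)·Cov[M, S], with a=7, b=-0.8, c=-2.76, d=-1.4.
ac·variance of M = 7·(-2.76)·7 = -135.24
bd·variance of S = (-0.8)·(-1.4)·23 = 25.76
(ad+bc)·Cov[M, S] = (-7.592)·6.1 = -46.3112
Cov[Y, R] = -135.24 + 25.76 + (-46.3112) = -155.7912.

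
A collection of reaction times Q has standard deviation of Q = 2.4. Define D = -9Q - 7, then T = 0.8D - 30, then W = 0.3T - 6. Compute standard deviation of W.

standard deviation of W = 5.184

standard deviation of D = |-9|·2.4 = 21.6.
standard deviation of T = |0.8|·21.6 = 17.28.
standard deviation of W = |0.3|·17.28 = 5.184.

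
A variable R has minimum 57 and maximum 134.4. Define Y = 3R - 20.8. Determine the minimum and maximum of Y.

a = 3 > 0, so min(Y) = a·min(R)+b = 3·57 + (-20.8) = 150.2 and max(Y) = 3·134.4 + (-20.8) = 382.4.

min(Y) = 150.2, max(Y) = 382.4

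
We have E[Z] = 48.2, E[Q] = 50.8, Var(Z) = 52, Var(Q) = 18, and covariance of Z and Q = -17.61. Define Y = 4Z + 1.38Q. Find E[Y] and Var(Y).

E[Y] = 4·E[Z] + 1.38·E[Q] = 4·48.2 + 1.38·50.8 = 262.904.
Var(Y) = a²·Var(Z) + b²·Var(Q) + 2ab·covariance of Z and Q with a = 4, b = 1.38.
= 4²·52 + 1.38²·18 + 2·4·1.38·(-17.61)
= 832 + 34.2792 + (-194.4144) = 671.8648.

E[Y] = 262.904, Var(Y) = 671.8648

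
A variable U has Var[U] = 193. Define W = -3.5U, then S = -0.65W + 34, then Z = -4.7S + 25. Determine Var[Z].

Var[Z] = 22065.60435625

Var[W] = (-3.5)²·193 = 2364.25.
Var[S] = (-0.65)²·2364.25 = 998.895625.
Var[Z] = (-4.7)²·998.895625 = 22065.60435625.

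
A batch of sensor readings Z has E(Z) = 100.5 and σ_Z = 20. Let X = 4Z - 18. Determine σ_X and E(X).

σ_X = 80, E(X) = 384

X = 4Z - 18 is linear with a = 4, b = -18.
σ_X = |a|·σ_Z = |4|·20 = 80.
E(X) = a·E(Z) + b = 4·100.5 + (-18) = 384.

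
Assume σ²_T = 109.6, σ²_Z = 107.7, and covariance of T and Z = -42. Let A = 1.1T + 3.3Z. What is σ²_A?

σ²_A = 1000.549

σ²_A = a²·σ²_T + b²·σ²_Z + 2ab·covariance of T and Z with a = 1.1, b = 3.3.
= 1.1²·109.6 + 3.3²·107.7 + 2·1.1·3.3·(-42)
= 132.616 + 1172.853 + (-304.92) = 1000.549.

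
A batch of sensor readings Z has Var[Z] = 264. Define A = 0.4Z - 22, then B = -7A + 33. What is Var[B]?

Var[B] = 2069.76

Var[A] = 0.4²·264 = 42.24.
Var[B] = (-7)²·42.24 = 2069.76.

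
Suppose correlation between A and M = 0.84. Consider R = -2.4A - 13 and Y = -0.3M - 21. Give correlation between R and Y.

Linear rescalings preserve correlation up to sign; here the slopes -2.4 and -0.3 have the same sign, so correlation between R and Y = correlation between A and M = 0.84.

correlation between R and Y = 0.84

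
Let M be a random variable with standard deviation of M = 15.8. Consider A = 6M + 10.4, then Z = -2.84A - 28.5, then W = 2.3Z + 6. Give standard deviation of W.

standard deviation of A = |6|·15.8 = 94.8.
standard deviation of Z = |-2.84|·94.8 = 269.232.
standard deviation of W = |2.3|·269.232 = 619.2336.

standard deviation of W = 619.2336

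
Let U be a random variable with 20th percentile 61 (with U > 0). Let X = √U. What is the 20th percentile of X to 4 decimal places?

√U is increasing, so P_{20}(X) = g(P_{20}(U)) ≈ 7.8102.

20th percentile of X = 7.8102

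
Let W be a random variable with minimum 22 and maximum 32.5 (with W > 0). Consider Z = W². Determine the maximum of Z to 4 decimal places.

max(Z) = 1056.25

W² is increasing on this domain, so max(Z) comes from max(W) = 32.5: max(Z) = square(32.5) = 1056.25.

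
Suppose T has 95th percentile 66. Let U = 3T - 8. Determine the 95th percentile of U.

95th percentile of U = 190

Since a = 3 > 0 the transformation is increasing, so the 95th percentile of U = a·(P_{95} of T) + b = 3·66 + (-8) = 190.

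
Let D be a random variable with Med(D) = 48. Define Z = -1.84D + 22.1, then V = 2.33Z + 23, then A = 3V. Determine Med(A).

Med(Z) = (-1.84)·48 + 22.1 = -66.22.
Med(V) = 2.33·(-66.22) + 23 = -131.2926.
Med(A) = 3·(-131.2926) = -393.8778.

Med(A) = -393.8778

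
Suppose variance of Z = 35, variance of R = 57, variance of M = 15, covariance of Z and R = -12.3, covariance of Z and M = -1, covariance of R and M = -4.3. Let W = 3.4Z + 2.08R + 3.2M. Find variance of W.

variance of W = a²·variance of Z + b²·variance of R + c²·variance of M + 2ab·covariance of Z and R + 2ac·covariance of Z and M + 2bc·covariance of R and M, with a = 3.4, b = 2.08, c = 3.2.
= 404.6 + 246.6048 + 153.6 + (-173.9712) + (-21.76) + (-57.2416)
= 551.832.

variance of W = 551.832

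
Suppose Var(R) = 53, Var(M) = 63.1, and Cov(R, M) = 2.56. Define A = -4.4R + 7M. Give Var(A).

Var(A) = a²·Var(R) + b²·Var(M) + 2ab·Cov(R, M) with a = -4.4, b = 7.
= (-4.4)²·53 + 7²·63.1 + 2·(-4.4)·7·2.56
= 1026.08 + 3091.9 + (-157.696) = 3960.284.

Var(A) = 3960.284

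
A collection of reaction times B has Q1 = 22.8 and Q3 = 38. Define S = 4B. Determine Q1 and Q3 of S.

Q1(S) = 91.2, Q3(S) = 152

a = 4 > 0: Q1(S) = a·Q1(B)+b = 91.2, Q3(S) = a·Q3(B)+b = 152.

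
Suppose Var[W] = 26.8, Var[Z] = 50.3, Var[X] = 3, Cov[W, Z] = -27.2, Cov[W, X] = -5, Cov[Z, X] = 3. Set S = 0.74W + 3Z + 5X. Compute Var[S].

Var[S] = 474.60768

Var[S] = a²·Var[W] + b²·Var[Z] + c²·Var[X] + 2ab·Cov[W, Z] + 2ac·Cov[W, X] + 2bc·Cov[Z, X], with a = 0.74, b = 3, c = 5.
= 14.67568 + 452.7 + 75 + (-120.768) + (-37) + 90
= 474.60768.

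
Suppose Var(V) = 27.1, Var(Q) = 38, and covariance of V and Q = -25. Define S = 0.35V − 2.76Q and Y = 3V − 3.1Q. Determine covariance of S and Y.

covariance of S and Y = 587.708

By bilinearity, covariance of S and Y = ac·Var(V) + bd·Var(Q) + (ad+bc)·covariance of V and Q, with a=0.35, b=-2.76, c=3, d=-3.1.
ac·Var(V) = 0.35·3·27.1 = 28.455
bd·Var(Q) = (-2.76)·(-3.1)·38 = 325.128
(ad+bc)·covariance of V and Q = (-9.365)·(-25) = 234.125
covariance of S and Y = 28.455 + 325.128 + 234.125 = 587.708.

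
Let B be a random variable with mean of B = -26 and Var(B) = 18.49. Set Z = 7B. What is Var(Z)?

Var(Z) = 906.01

Z = 7B is linear with a = 7, b = 0.
Var(Z) = a²·Var(B) = 7²·18.49 = 906.01.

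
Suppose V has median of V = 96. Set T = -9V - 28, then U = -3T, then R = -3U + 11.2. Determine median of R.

median of T = (-9)·96 + (-28) = -892.
median of U = (-3)·(-892) = 2676.
median of R = (-3)·2676 + 11.2 = -8016.8.

median of R = -8016.8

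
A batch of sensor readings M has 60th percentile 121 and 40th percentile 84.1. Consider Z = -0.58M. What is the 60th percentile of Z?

Since a = -0.58 < 0 the transformation is decreasing, reversing order: the 60th percentile of Z corresponds to the 40th percentile of M.
So P_{60}(Z) = a·P_{40}(M) + b = (-0.58)·84.1 = -48.778.

60th percentile of Z = -48.778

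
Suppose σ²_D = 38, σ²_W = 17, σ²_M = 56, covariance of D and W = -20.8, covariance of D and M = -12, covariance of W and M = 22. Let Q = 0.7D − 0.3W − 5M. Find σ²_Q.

σ²_Q = a²·σ²_D + b²·σ²_W + c²·σ²_M + 2ab·covariance of D and W + 2ac·covariance of D and M + 2bc·covariance of W and M, with a = 0.7, b = -0.3, c = -5.
= 18.62 + 1.53 + 1400 + 8.736 + 84 + 66
= 1578.886.

σ²_Q = 1578.886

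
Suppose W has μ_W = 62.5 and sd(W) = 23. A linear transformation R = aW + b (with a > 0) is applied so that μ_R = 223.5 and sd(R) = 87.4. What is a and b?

sd(R) = a·sd(W) (a > 0), so a = 87.4/23 = 3.8.
μ_R = a·μ_W + b, so b = 223.5 − 3.8·62.5 = -14.

a = 3.8, b = -14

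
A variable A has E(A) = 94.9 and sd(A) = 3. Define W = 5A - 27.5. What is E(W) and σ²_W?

E(W) = 447, σ²_W = 225

W = 5A - 27.5 is linear with a = 5, b = -27.5.
E(W) = a·E(A) + b = 5·94.9 + (-27.5) = 447.
σ²_A = 3² = 9.
σ²_W = a²·σ²_A = 5²·9 = 225 (the additive constant -27.5 does not affect variance).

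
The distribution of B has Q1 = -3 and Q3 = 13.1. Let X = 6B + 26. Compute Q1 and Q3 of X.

Q1(X) = 8, Q3(X) = 104.6

a = 6 > 0: Q1(X) = a·Q1(B)+b = 8, Q3(X) = a·Q3(B)+b = 104.6.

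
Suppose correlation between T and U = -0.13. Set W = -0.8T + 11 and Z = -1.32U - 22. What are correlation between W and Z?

correlation between W and Z = -0.13

Linear rescalings preserve correlation up to sign; here the slopes -0.8 and -1.32 have the same sign, so correlation between W and Z = correlation between T and U = -0.13.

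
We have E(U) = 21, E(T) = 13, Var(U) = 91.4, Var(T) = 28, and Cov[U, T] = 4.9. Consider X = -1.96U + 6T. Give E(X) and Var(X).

E(X) = 36.84, Var(X) = 1243.87424

E(X) = (-1.96)·E(U) + 6·E(T) = (-1.96)·21 + 6·13 = 36.84.
Var(X) = a²·Var(U) + b²·Var(T) + 2ab·Cov[U, T] with a = -1.96, b = 6.
= (-1.96)²·91.4 + 6²·28 + 2·(-1.96)·6·4.9
= 351.12224 + 1008 + (-115.248) = 1243.87424.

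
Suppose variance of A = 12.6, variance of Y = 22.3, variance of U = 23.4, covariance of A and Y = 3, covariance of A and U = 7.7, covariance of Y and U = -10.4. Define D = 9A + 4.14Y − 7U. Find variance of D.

variance of D = a²·variance of A + b²·variance of Y + c²·variance of U + 2ab·covariance of A and Y + 2ac·covariance of A and U + 2bc·covariance of Y and U, with a = 9, b = 4.14, c = -7.
= 1020.6 + 382.21308 + 1146.6 + 223.56 + (-970.2) + 602.784
= 2405.55708.

variance of D = 2405.55708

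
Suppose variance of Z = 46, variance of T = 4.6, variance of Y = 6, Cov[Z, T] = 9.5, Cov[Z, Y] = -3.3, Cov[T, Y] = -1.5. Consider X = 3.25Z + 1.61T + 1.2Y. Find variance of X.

variance of X = 574.32016

variance of X = a²·variance of Z + b²·variance of T + c²·variance of Y + 2ab·Cov[Z, T] + 2ac·Cov[Z, Y] + 2bc·Cov[T, Y], with a = 3.25, b = 1.61, c = 1.2.
= 485.875 + 11.92366 + 8.64 + 99.4175 + (-25.74) + (-5.796)
= 574.32016.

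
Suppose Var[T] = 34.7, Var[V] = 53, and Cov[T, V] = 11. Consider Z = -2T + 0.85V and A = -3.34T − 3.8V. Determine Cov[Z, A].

Cov[Z, A] = 112.977

By bilinearity, Cov[Z, A] = ac·Var[T] + bd·Var[V] + (ad+bc)·Cov[T, V], with a=-2, b=0.85, c=-3.34, d=-3.8.
ac·Var[T] = (-2)·(-3.34)·34.7 = 231.796
bd·Var[V] = 0.85·(-3.8)·53 = -171.19
(ad+bc)·Cov[T, V] = (4.761)·11 = 52.371
Cov[Z, A] = 231.796 + (-171.19) + 52.371 = 112.977.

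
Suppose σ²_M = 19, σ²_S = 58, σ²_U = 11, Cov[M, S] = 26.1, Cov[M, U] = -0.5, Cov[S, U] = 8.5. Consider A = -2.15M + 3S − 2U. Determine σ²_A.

σ²_A = 210.8375

σ²_A = a²·σ²_M + b²·σ²_S + c²·σ²_U + 2ab·Cov[M, S] + 2ac·Cov[M, U] + 2bc·Cov[S, U], with a = -2.15, b = 3, c = -2.
= 87.8275 + 522 + 44 + (-336.69) + (-4.3) + (-102)
= 210.8375.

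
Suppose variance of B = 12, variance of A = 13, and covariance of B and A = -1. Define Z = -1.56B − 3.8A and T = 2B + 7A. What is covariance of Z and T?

covariance of Z and T = -364.72

By bilinearity, covariance of Z and T = ac·variance of B + bd·variance of A + (ad+bc)·covariance of B and A, with a=-1.56, b=-3.8, c=2, d=7.
ac·variance of B = (-1.56)·2·12 = -37.44
bd·variance of A = (-3.8)·7·13 = -345.8
(ad+bc)·covariance of B and A = (-18.52)·(-1) = 18.52
covariance of Z and T = -37.44 + (-345.8) + 18.52 = -364.72.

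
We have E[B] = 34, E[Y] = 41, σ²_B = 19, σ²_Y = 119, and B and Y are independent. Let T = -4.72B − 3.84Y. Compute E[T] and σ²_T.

E[T] = -317.92, σ²_T = 2178.016

E[T] = (-4.72)·E[B] + (-3.84)·E[Y] = (-4.72)·34 + (-3.84)·41 = -317.92.
σ²_T = a²·σ²_B + b²·σ²_Y + 2ab·Cov[B, Y] with a = -4.72, b = -3.84.
Independence gives Cov[B, Y] = 0.
= (-4.72)²·19 + (-3.84)²·119 + 2·(-4.72)·(-3.84)·0
= 423.2896 + 1754.7264 + 0 = 2178.016.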